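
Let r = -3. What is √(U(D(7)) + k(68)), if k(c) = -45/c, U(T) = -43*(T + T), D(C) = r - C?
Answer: √993395/34 ≈ 29.314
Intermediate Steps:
D(C) = -3 - C
U(T) = -86*T
√(U(D(7)) + k(68)) = √(-86*(-3 - 1*7) - 45/68) = √(-86*(-3 - 7) - 45*1/68) = √(-86*(-10) - 45/68) = √(860 - 45/68) = √(58435/68) = √993395/34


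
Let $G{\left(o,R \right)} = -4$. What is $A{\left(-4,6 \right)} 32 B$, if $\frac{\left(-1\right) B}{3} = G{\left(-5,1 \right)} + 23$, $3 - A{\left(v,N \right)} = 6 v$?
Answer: $-49248$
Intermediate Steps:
$A{\left(v,N \right)} = 3 - 6 v$
$B = -57$ ($B = - 3 \left(-4 + 23\right) = \left(-3\right) 19 = -57$)
$A{\left(-4,6 \right)} 32 B = \left(3 - -24\right) 32 \left(-57\right) = \left(3 + 24\right) 32 \left(-57\right) = 27 \cdot 32 \left(-57\right) = 864 \left(-57\right) = -49248$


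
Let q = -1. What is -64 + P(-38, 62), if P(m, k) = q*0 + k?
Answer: -2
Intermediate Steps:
P(m, k) = k (P(m, k) = -1*0 + k = 0 + k = k)
-64 + P(-38, 62) = -64 + 62 = -2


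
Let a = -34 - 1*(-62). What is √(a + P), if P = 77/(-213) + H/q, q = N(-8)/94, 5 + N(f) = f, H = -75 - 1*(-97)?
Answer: I*√1007785857/2769 ≈ 11.465*I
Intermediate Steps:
H = 22 (H = -75 + 97 = 22)
N(f) = -5 + f
q = -13/94 (q = (-5 - 8)/94 = -13*1/94 = -13/94 ≈ -0.13830)
P = -441485/2769 (P = 77/(-213) + 22/(-13/94) = 77*(-1/213) + 22*(-94/13) = -77/213 - 2068/13 = -441485/2769 ≈ -159.44)
a = 28 (a = -34 + 62 = 28)
√(a + P) = √(28 - 441485/2769) = √(-363953/2769) = I*√1007785857/2769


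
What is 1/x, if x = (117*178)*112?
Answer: 1/2332512 ≈ 4.2872e-7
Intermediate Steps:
x = 2332512 (x = 20826*112 = 2332512)
1/x = 1/2332512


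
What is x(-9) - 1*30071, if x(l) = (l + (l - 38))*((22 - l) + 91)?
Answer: -36903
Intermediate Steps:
x(l) = (-38 + 2*l)*(113 - l) (x(l) = (l + (-38 + l))*(113 - l) = (-38 + 2*l)*(113 - l))
x(-9) - 1*30071 = (-4294 - 2*(-9)² + 264*(-9)) - 1*30071 = (-4294 - 2*81 - 2376) - 30071 = (-4294 - 162 - 2376) - 30071 = -6832 - 30071 = -36903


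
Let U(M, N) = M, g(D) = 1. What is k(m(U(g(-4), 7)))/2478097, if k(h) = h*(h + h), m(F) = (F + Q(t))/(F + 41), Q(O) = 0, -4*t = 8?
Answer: 1/2185681554 ≈ 4.5752e-10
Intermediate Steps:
t = -2 (t = -1/4*8 = -2)
m(F) = F/(41 + F) (m(F) = (F + 0)/(F + 41) = F/(41 + F))
k(h) = 2*h**2 (k(h) = h*(2*h) = 2*h**2)
k(m(U(g(-4), 7)))/2478097 = (2*(1/(41 + 1))**2)/2478097 = (2*(1/42)**2)*(1/2478097) = (2*(1/1764))*(1/2478097) = (1/882)*(1/2478097) = 1/2185681554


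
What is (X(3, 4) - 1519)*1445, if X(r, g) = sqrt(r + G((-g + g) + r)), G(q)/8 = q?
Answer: -2194955 + 4335*sqrt(3) ≈ -2.1874e+6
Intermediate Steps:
G(q) = 8*q
X(r, g) = 3*sqrt(r) (X(r, g) = sqrt(r + 8*((-g + g) + r)) = sqrt(r + 8*(0 + r)) = sqrt(r + 8*r) = sqrt(9*r) = 3*sqrt(r))
(X(3, 4) - 1519)*1445 = (3*sqrt(3) - 1519)*1445 = (-1519 + 3*sqrt(3))*1445 = -2194955 + 4335*sqrt(3)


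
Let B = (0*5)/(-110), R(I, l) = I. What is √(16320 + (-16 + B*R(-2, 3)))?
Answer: 4*√1019 ≈ 127.69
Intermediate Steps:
B = 0 (B = 0*(-1/110) = 0)
√(16320 + (-16 + B*R(-2, 3))) = √(16320 + (-16 + 0*(-2))) = √(16320 + (-16 + 0)) = √(16320 - 16) = √16304 = 4*√1019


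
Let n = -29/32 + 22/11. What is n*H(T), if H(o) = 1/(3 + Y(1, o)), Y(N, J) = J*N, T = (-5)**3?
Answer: -35/3904 ≈ -0.0089652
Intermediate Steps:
T = -125
H(o) = 1/(3 + o) (H(o) = 1/(3 + o*1) = 1/(3 + o))
n = 35/32 (n = -29*1/32 + 22*(1/11) = -29/32 + 2 = 35/32 ≈ 1.0938)
n*H(T) = 35/(32*(3 - 125)) = (35/32)/(-122) = (35/32)*(-1/122) = -35/3904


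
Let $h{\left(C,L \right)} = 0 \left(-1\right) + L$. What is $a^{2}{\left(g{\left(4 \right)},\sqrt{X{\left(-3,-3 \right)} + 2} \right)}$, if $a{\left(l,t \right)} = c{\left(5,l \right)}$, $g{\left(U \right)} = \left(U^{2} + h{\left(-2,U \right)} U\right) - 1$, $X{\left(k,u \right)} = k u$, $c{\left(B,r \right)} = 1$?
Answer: $1$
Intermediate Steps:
$h{\left(C,L \right)} = L$ ($h{\left(C,L \right)} = 0 + L = L$)
$g{\left(U \right)} = -1 + 2 U^{2}$ ($g{\left(U \right)} = \left(U^{2} + U U\right) - 1 = \left(U^{2} + U^{2}\right) - 1 = 2 U^{2} - 1 = -1 + 2 U^{2}$)
$a{\left(l,t \right)} = 1$
$a^{2}{\left(g{\left(4 \right)},\sqrt{X{\left(-3,-3 \right)} + 2} \right)} = 1^{2} = 1$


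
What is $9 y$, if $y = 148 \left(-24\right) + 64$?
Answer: $-31392$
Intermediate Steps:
$y = -3488$ ($y = -3552 + 64 = -3488$)
$9 y = 9 \left(-3488\right) = -31392$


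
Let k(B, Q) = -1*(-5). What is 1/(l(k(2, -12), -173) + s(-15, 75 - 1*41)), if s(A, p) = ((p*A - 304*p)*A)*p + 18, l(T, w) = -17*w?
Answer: 1/5534419 ≈ 1.8069e-7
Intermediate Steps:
k(B, Q) = 5
s(A, p) = 18 + A*p*(-304*p + A*p) (s(A, p) = ((A*p - 304*p)*A)*p + 18 = ((-304*p + A*p)*A)*p + 18 = (A*(-304*p + A*p))*p + 18 = A*p*(-304*p + A*p) + 18 = 18 + A*p*(-304*p + A*p))
1/(l(k(2, -12), -173) + s(-15, 75 - 1*41)) = 1/(-17*(-173) + (18 + (-15)²*(75 - 1*41)² - 304*(-15)*(75 - 1*41)²)) = 1/(2941 + (18 + 225*(75 - 41)² - 304*(-15)*(75 - 41)²)) = 1/(2941 + (18 + 225*34² - 304*(-15)*34²)) = 1/(2941 + (18 + 225*1156 - 304*(-15)*1156)) = 1/(2941 + (18 + 260100 + 5271360)) = 1/(2941 + 5531478) = 1/5534419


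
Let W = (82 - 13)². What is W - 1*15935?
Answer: -11174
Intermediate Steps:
W = 4761 (W = 69² = 4761)
W - 1*15935 = 4761 - 1*15935 = 4761 - 15935 = -11174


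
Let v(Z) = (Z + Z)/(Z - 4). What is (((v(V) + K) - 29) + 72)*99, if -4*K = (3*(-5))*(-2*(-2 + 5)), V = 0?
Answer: 4059/2 ≈ 2029.5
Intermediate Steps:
K = -45/2 (K = -3*(-5)*(-2*(-2 + 5))/4 = -(-15)*(-2*3)/4 = -(-15)*(-6)/4 = -¼*90 = -45/2 ≈ -22.500)
v(Z) = 2*Z/(-4 + Z) (v(Z) = (2*Z)/(-4 + Z) = 2*Z/(-4 + Z))
(((v(V) + K) - 29) + 72)*99 = (((2*0/(-4 + 0) - 45/2) - 29) + 72)*99 = (((2*0/(-4) - 45/2) - 29) + 72)*99 = (((2*0*(-¼) - 45/2) - 29) + 72)*99 = (((0 - 45/2) - 29) + 72)*99 = ((-45/2 - 29) + 72)*99 = (-103/2 + 72)*99 = (41/2)*99 = 4059/2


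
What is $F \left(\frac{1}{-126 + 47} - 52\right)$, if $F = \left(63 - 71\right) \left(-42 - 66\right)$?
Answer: $- \frac{3550176}{79} \approx -44939.0$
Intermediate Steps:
$F = 864$ ($F = \left(-8\right) \left(-108\right) = 864$)
$F \left(\frac{1}{-126 + 47} - 52\right) = 864 \left(\frac{1}{-126 + 47} - 52\right) = 864 \left(\frac{1}{-79} - 52\right) = 864 \left(- \frac{1}{79} - 52\right) = 864 \left(- \frac{4109}{79}\right) = - \frac{3550176}{79}$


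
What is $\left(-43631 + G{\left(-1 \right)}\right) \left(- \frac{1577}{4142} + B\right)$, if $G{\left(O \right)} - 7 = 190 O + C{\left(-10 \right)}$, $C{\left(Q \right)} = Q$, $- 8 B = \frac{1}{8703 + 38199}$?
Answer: $\frac{14216846149}{852053} \approx 16685.0$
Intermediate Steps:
$B = - \frac{1}{375216}$ ($B = - \frac{1}{8 \left(8703 + 38199\right)} = - \frac{1}{8 \cdot 46902} = \left(- \frac{1}{8}\right) \frac{1}{46902} = - \frac{1}{375216} \approx -2.6651 \cdot 10^{-6}$)
$G{\left(O \right)} = -3 + 190 O$ ($G{\left(O \right)} = 7 + \left(190 O - 10\right) = 7 + \left(-10 + 190 O\right) = -3 + 190 O$)
$\left(-43631 + G{\left(-1 \right)}\right) \left(- \frac{1577}{4142} + B\right) = \left(-43631 + \left(-3 + 190 \left(-1\right)\right)\right) \left(- \frac{1577}{4142} - \frac{1}{375216}\right) = \left(-43631 - 193\right) \left(\left(-1577\right) \frac{1}{4142} - \frac{1}{375216}\right) = \left(-43631 - 193\right) \left(- \frac{83}{218} - \frac{1}{375216}\right) = \left(-43824\right) \left(- \frac{15571573}{40898544}\right) = \frac{14216846149}{852053}$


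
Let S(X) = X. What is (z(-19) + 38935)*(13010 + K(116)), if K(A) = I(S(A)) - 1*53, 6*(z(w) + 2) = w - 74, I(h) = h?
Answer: 1017536955/2 ≈ 5.0877e+8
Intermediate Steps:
z(w) = -43/3 + w/6 (z(w) = -2 + (w - 74)/6 = -2 + (-74 + w)/6 = -2 + (-37/3 + w/6) = -43/3 + w/6)
K(A) = -53 + A (K(A) = A - 1*53 = A - 53 = -53 + A)
(z(-19) + 38935)*(13010 + K(116)) = ((-43/3 + (1/6)*(-19)) + 38935)*(13010 + (-53 + 116)) = ((-43/3 - 19/6) + 38935)*(13010 + 63) = (-35/2 + 38935)*13073 = (77835/2)*13073 = 1017536955/2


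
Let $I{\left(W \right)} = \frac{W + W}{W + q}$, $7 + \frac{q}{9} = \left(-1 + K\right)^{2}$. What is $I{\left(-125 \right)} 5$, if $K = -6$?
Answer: $- \frac{1250}{253} \approx -4.9407$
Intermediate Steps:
$q = 378$ ($q = -63 + 9 \left(-1 - 6\right)^{2} = -63 + 9 \left(-7\right)^{2} = -63 + 9 \cdot 49 = -63 + 441 = 378$)
$I{\left(W \right)} = \frac{2 W}{378 + W}$ ($I{\left(W \right)} = \frac{W + W}{W + 378} = \frac{2 W}{378 + W}$)
$I{\left(-125 \right)} 5 = 2 \left(-125\right) \frac{1}{378 - 125} \cdot 5 = 2 \left(-125\right) \frac{1}{253} \cdot 5 = \left(- \frac{250}{253}\right) 5 = - \frac{1250}{253}$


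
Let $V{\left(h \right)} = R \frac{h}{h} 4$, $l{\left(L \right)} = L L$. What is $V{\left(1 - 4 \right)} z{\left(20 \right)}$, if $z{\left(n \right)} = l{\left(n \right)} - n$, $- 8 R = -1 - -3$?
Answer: $-380$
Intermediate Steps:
$l{\left(L \right)} = L^{2}$
$R = - \frac{1}{4}$ ($R = - \frac{-1 - -3}{8} = - \frac{-1 + 3}{8} = \left(- \frac{1}{8}\right) 2 = - \frac{1}{4} \approx -0.25$)
$z{\left(n \right)} = n^{2} - n$
$V{\left(h \right)} = -1$ ($V{\left(h \right)} = - \frac{h \frac{1}{h}}{4} \cdot 4 = \left(- \frac{1}{4}\right) 1 \cdot 4 = \left(- \frac{1}{4}\right) 4 = -1$)
$V{\left(1 - 4 \right)} z{\left(20 \right)} = - 20 \left(-1 + 20\right) = - 20 \cdot 19 = \left(-1\right) 380 = -380$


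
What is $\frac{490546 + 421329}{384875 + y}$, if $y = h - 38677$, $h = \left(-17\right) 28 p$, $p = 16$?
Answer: $\frac{911875}{338582} \approx 2.6932$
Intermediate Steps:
$h = -7616$ ($h = \left(-17\right) 28 \cdot 16 = \left(-476\right) 16 = -7616$)
$y = -46293$ ($y = -7616 - 38677 = -46293$)
$\frac{490546 + 421329}{384875 + y} = \frac{490546 + 421329}{384875 - 46293} = \frac{911875}{338582}$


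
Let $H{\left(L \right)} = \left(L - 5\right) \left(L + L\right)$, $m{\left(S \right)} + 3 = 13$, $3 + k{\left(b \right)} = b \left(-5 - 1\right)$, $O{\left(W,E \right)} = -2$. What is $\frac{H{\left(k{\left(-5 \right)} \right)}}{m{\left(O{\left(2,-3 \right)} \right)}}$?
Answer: $\frac{594}{5} \approx 118.8$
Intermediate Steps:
$k{\left(b \right)} = -3 - 6 b$ ($k{\left(b \right)} = -3 + b \left(-5 - 1\right) = -3 + b \left(-6\right) = -3 - 6 b$)
$m{\left(S \right)} = 10$ ($m{\left(S \right)} = -3 + 13 = 10$)
$H{\left(L \right)} = 2 L \left(-5 + L\right)$ ($H{\left(L \right)} = \left(-5 + L\right) 2 L = 2 L \left(-5 + L\right)$)
$\frac{H{\left(k{\left(-5 \right)} \right)}}{m{\left(O{\left(2,-3 \right)} \right)}} = \frac{2 \left(-3 - -30\right) \left(-5 - -27\right)}{10} = 2 \left(-3 + 30\right) \left(-5 + \left(-3 + 30\right)\right) \frac{1}{10} = 2 \cdot 27 \left(-5 + 27\right) \frac{1}{10} = 2 \cdot 27 \cdot 22 \cdot \frac{1}{10} = 1188 \cdot \frac{1}{10} = \frac{594}{5}$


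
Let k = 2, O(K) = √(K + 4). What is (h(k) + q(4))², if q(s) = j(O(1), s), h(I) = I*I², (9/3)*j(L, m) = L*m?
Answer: 656/9 + 64*√5/3 ≈ 120.59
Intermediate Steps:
O(K) = √(4 + K)
j(L, m) = L*m/3 (j(L, m) = (L*m)/3 = L*m/3)
h(I) = I³
q(s) = s*√5/3 (q(s) = √(4 + 1)*s/3 = √5*s/3 = s*√5/3)
(h(k) + q(4))² = (2³ + (⅓)*4*√5)² = (8 + 4*√5/3)²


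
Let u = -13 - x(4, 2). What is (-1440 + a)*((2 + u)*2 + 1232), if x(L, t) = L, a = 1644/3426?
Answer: -988003132/571 ≈ -1.7303e+6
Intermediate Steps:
a = 274/571 (a = 1644*(1/3426) = 274/571 ≈ 0.47986)
u = -17 (u = -13 - 1*4 = -13 - 4 = -17)
(-1440 + a)*((2 + u)*2 + 1232) = (-1440 + 274/571)*((2 - 17)*2 + 1232) = -821966*(-15*2 + 1232)/571 = -821966*(-30 + 1232)/571 = -821966/571*1202 = -988003132/571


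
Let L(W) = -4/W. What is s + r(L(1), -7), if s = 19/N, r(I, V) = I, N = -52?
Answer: -227/52 ≈ -4.3654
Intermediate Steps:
s = -19/52 (s = 19/(-52) = 19*(-1/52) = -19/52 ≈ -0.36538)
s + r(L(1), -7) = -19/52 - 4/1 = -19/52 - 4*1 = -19/52 - 4 = -227/52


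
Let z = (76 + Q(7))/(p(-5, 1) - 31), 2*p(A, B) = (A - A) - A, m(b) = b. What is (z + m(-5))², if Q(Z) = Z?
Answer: 203401/3249 ≈ 62.604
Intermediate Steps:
p(A, B) = -A/2 (p(A, B) = ((A - A) - A)/2 = (0 - A)/2 = (-A)/2 = -A/2)
z = -166/57 (z = (76 + 7)/(-½*(-5) - 31) = 83/(5/2 - 31) = 83/(-57/2) = 83*(-2/57) = -166/57 ≈ -2.9123)
(z + m(-5))² = (-166/57 - 5)² = (-451/57)² = 203401/3249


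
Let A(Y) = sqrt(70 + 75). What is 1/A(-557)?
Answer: sqrt(145)/145 ≈ 0.083045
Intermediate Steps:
A(Y) = sqrt(145)
1/A(-557) = 1/(sqrt(145)) = sqrt(145)/145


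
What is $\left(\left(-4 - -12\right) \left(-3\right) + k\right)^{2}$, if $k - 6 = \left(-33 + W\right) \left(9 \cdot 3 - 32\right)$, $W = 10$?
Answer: $9409$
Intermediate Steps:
$k = 121$ ($k = 6 + \left(-33 + 10\right) \left(9 \cdot 3 - 32\right) = 6 - 23 \left(27 - 32\right) = 6 - -115 = 6 + 115 = 121$)
$\left(\left(-4 - -12\right) \left(-3\right) + k\right)^{2} = \left(\left(-4 - -12\right) \left(-3\right) + 121\right)^{2} = \left(\left(-4 + 12\right) \left(-3\right) + 121\right)^{2} = \left(8 \left(-3\right) + 121\right)^{2} = \left(-24 + 121\right)^{2} = 97^{2} = 9409$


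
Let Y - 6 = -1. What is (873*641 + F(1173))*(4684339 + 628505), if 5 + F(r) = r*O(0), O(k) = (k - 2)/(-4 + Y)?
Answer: 2960539816248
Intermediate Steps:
Y = 5 (Y = 6 - 1 = 5)
O(k) = -2 + k (O(k) = (k - 2)/(-4 + 5) = (-2 + k)/1 = (-2 + k)*1 = -2 + k)
F(r) = -5 - 2*r (F(r) = -5 + r*(-2 + 0) = -5 + r*(-2) = -5 - 2*r)
(873*641 + F(1173))*(4684339 + 628505) = (873*641 + (-5 - 2*1173))*(4684339 + 628505) = (559593 + (-5 - 2346))*5312844 = (559593 - 2351)*5312844 = 557242*5312844 = 2960539816248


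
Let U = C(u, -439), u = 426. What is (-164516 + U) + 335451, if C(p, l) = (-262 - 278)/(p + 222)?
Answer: 1025605/6 ≈ 1.7093e+5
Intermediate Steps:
C(p, l) = -540/(222 + p)
U = -5/6 (U = -540/(222 + 426) = -540/648 = -540*1/648 = -5/6 ≈ -0.83333)
(-164516 + U) + 335451 = (-164516 - 5/6) + 335451 = -987101/6 + 335451 = 1025605/6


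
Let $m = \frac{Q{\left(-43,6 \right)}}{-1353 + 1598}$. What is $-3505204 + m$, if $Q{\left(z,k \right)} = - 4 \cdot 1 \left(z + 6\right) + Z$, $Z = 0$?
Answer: $- \frac{858774832}{245} \approx -3.5052 \cdot 10^{6}$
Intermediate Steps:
$Q{\left(z,k \right)} = -24 - 4 z$ ($Q{\left(z,k \right)} = - 4 \cdot 1 \left(z + 6\right) + 0 = - 4 \cdot 1 \left(6 + z\right) + 0 = - 4 \left(6 + z\right) + 0 = \left(-24 - 4 z\right) + 0 = -24 - 4 z$)
$m = \frac{148}{245}$ ($m = \frac{-24 - -172}{-1353 + 1598} = \frac{-24 + 172}{245} = \frac{1}{245} \cdot 148 = \frac{148}{245} \approx 0.60408$)
$-3505204 + m = -3505204 + \frac{148}{245} = - \frac{858774832}{245}$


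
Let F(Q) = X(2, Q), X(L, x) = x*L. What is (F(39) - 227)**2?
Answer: 22201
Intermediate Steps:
X(L, x) = L*x
F(Q) = 2*Q
(F(39) - 227)**2 = (2*39 - 227)**2 = (78 - 227)**2 = (-149)**2 = 22201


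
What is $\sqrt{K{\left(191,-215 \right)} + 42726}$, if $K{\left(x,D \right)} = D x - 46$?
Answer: $\sqrt{1615} \approx 40.187$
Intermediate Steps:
$K{\left(x,D \right)} = -46 + D x$
$\sqrt{K{\left(191,-215 \right)} + 42726} = \sqrt{\left(-46 - 41065\right) + 42726} = \sqrt{-41111 + 42726} = \sqrt{1615}$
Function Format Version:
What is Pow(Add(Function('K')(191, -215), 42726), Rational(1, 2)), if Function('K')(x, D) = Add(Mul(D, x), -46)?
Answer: Pow(1615, Rational(1, 2)) ≈ 40.187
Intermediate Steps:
Function('K')(x, D) = Add(-46, Mul(D, x))
Pow(Add(Function('K')(191, -215), 42726), Rational(1, 2)) = Pow(Add(Add(-46, Mul(-215, 191)), 42726), Rational(1, 2)) = Pow(Add(Add(-46, -41065), 42726), Rational(1, 2)) = Pow(Add(-41111, 42726), Rational(1, 2)) = Pow(1615, Rational(1, 2))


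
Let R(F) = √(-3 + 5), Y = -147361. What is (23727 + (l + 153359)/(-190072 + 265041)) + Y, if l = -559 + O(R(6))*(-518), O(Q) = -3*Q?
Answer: -9268564546/74969 + 1554*√2/74969 ≈ -1.2363e+5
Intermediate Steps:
R(F) = √2
l = -559 + 1554*√2 (l = -559 - 3*√2*(-518) = -559 + 1554*√2 ≈ 1638.7)
(23727 + (l + 153359)/(-190072 + 265041)) + Y = (23727 + ((-559 + 1554*√2) + 153359)/(-190072 + 265041)) - 147361 = (23727 + (152800 + 1554*√2)/74969) - 147361 = (23727 + (152800 + 1554*√2)*(1/74969)) - 147361 = (23727 + (152800/74969 + 1554*√2/74969)) - 147361 = (1778942263/74969 + 1554*√2/74969) - 147361 = -9268564546/74969 + 1554*√2/74969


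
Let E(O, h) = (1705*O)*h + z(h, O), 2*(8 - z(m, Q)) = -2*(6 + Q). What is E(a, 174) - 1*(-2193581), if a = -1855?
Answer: -548131110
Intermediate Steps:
z(m, Q) = 14 + Q (z(m, Q) = 8 - (-1)*(6 + Q) = 8 - (-12 - 2*Q)/2 = 8 + (6 + Q) = 14 + Q)
E(O, h) = 14 + O + 1705*O*h (E(O, h) = (1705*O)*h + (14 + O) = 1705*O*h + (14 + O) = 14 + O + 1705*O*h)
E(a, 174) - 1*(-2193581) = (14 - 1855 + 1705*(-1855)*174) - 1*(-2193581) = (14 - 1855 - 550322850) + 2193581 = -550324691 + 2193581 = -548131110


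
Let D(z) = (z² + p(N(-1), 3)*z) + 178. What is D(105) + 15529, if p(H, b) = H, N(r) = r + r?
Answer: 26522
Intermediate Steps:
N(r) = 2*r
D(z) = 178 + z² - 2*z (D(z) = (z² + (2*(-1))*z) + 178 = (z² - 2*z) + 178 = 178 + z² - 2*z)
D(105) + 15529 = (178 + 105² - 2*105) + 15529 = (178 + 11025 - 210) + 15529 = 10993 + 15529 = 26522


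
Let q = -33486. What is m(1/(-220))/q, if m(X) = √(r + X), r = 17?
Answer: -√205645/3683460 ≈ -0.00012311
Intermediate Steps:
m(X) = √(17 + X)
m(1/(-220))/q = √(17 + 1/(-220))/(-33486) = √(17 - 1/220)*(-1/33486) = √(3739/220)*(-1/33486) = (√205645/110)*(-1/33486) = -√205645/3683460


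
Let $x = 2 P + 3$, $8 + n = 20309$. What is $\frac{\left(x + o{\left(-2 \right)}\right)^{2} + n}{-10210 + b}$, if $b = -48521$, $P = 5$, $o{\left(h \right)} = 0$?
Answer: $- \frac{20470}{58731} \approx -0.34854$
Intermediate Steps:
$n = 20301$ ($n = -8 + 20309 = 20301$)
$x = 13$ ($x = 2 \cdot 5 + 3 = 10 + 3 = 13$)
$\frac{\left(x + o{\left(-2 \right)}\right)^{2} + n}{-10210 + b} = \frac{\left(13 + 0\right)^{2} + 20301}{-10210 - 48521} = \frac{13^{2} + 20301}{-58731} = \left(169 + 20301\right) \left(- \frac{1}{58731}\right) = 20470 \left(- \frac{1}{58731}\right) = - \frac{20470}{58731}$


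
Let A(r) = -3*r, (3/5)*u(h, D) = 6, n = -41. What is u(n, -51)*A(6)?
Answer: -180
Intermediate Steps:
u(h, D) = 10 (u(h, D) = (5/3)*6 = 10)
u(n, -51)*A(6) = 10*(-3*6) = 10*(-18) = -180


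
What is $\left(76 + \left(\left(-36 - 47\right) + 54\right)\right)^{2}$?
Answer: $2209$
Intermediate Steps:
$\left(76 + \left(\left(-36 - 47\right) + 54\right)\right)^{2} = \left(76 + \left(-83 + 54\right)\right)^{2} = \left(76 - 29\right)^{2} = 47^{2} = 2209$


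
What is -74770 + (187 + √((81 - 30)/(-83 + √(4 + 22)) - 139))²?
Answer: -74770 + (187 + I*√(139 + 51/(83 - √26)))² ≈ -39941.0 + 4419.8*I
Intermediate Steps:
-74770 + (187 + √((81 - 30)/(-83 + √(4 + 22)) - 139))² = -74770 + (187 + √(51/(-83 + √26) - 139))² = -74770 + (187 + √(-139 + 51/(-83 + √26)))²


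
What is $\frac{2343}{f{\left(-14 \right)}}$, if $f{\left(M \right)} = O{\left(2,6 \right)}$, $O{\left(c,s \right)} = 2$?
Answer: $\frac{2343}{2} \approx 1171.5$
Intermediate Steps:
$f{\left(M \right)} = 2$
$\frac{2343}{f{\left(-14 \right)}} = \frac{2343}{2}$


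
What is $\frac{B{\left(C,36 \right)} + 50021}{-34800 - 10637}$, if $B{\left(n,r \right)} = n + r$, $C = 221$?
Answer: $- \frac{50278}{45437} \approx -1.1065$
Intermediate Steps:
$\frac{B{\left(C,36 \right)} + 50021}{-34800 - 10637} = \frac{\left(221 + 36\right) + 50021}{-34800 - 10637} = \frac{257 + 50021}{-45437} = 50278 \left(- \frac{1}{45437}\right) = - \frac{50278}{45437}$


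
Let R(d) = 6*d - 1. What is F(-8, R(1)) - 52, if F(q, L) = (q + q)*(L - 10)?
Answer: 28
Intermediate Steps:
R(d) = -1 + 6*d
F(q, L) = 2*q*(-10 + L) (F(q, L) = (2*q)*(-10 + L) = 2*q*(-10 + L))
F(-8, R(1)) - 52 = 2*(-8)*(-10 + (-1 + 6*1)) - 52 = 2*(-8)*(-10 + (-1 + 6)) - 52 = 2*(-8)*(-10 + 5) - 52 = 2*(-8)*(-5) - 52 = 80 - 52 = 28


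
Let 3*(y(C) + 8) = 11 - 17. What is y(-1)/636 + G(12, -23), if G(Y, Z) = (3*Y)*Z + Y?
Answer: -259493/318 ≈ -816.02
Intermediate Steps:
y(C) = -10 (y(C) = -8 + (11 - 17)/3 = -8 + (⅓)*(-6) = -8 - 2 = -10)
G(Y, Z) = Y + 3*Y*Z (G(Y, Z) = 3*Y*Z + Y = Y + 3*Y*Z)
y(-1)/636 + G(12, -23) = -10/636 + 12*(1 + 3*(-23)) = (1/636)*(-10) + 12*(1 - 69) = -5/318 + 12*(-68) = -5/318 - 816 = -259493/318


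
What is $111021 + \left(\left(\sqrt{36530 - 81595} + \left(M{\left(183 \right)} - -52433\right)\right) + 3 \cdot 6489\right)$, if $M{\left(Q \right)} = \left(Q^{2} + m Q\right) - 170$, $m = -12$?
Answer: $214044 + i \sqrt{45065} \approx 2.1404 \cdot 10^{5} + 212.29 i$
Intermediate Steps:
$M{\left(Q \right)} = -170 + Q^{2} - 12 Q$ ($M{\left(Q \right)} = \left(Q^{2} - 12 Q\right) - 170 = -170 + Q^{2} - 12 Q$)
$111021 + \left(\left(\sqrt{36530 - 81595} + \left(M{\left(183 \right)} - -52433\right)\right) + 3 \cdot 6489\right) = 111021 + \left(\left(\sqrt{36530 - 81595} - -83556\right) + 3 \cdot 6489\right) = 111021 + \left(\left(\sqrt{-45065} + \left(\left(-170 + 33489 - 2196\right) + 52433\right)\right) + 19467\right) = 111021 + \left(\left(i \sqrt{45065} + \left(31123 + 52433\right)\right) + 19467\right) = 111021 + \left(\left(i \sqrt{45065} + 83556\right) + 19467\right) = 111021 + \left(\left(83556 + i \sqrt{45065}\right) + 19467\right) = 111021 + \left(103023 + i \sqrt{45065}\right) = 214044 + i \sqrt{45065}$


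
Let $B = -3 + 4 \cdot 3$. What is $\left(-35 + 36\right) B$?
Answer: $9$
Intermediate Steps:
$B = 9$ ($B = -3 + 12 = 9$)
$\left(-35 + 36\right) B = \left(-35 + 36\right) 9 = 1 \cdot 9 = 9$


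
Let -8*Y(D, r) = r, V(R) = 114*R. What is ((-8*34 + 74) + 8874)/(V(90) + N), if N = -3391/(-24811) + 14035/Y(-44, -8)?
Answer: 53815059/150696659 ≈ 0.35711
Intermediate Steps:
Y(D, r) = -r/8
N = 348225776/24811 (N = -3391/(-24811) + 14035/((-1/8*(-8))) = -3391*(-1/24811) + 14035/1 = 3391/24811 + 14035*1 = 3391/24811 + 14035 = 348225776/24811 ≈ 14035.)
((-8*34 + 74) + 8874)/(V(90) + N) = ((-8*34 + 74) + 8874)/(114*90 + 348225776/24811) = ((-272 + 74) + 8874)/(10260 + 348225776/24811) = (-198 + 8874)/(602786636/24811) = 8676*(24811/602786636) = 53815059/150696659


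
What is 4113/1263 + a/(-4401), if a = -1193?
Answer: 6536024/1852821 ≈ 3.5276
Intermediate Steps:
4113/1263 + a/(-4401) = 4113/1263 - 1193/(-4401) = 4113*(1/1263) - 1193*(-1/4401) = 1371/421 + 1193/4401 = 6536024/1852821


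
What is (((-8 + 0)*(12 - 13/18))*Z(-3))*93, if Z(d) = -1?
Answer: 25172/3 ≈ 8390.7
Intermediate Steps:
(((-8 + 0)*(12 - 13/18))*Z(-3))*93 = (((-8 + 0)*(12 - 13/18))*(-1))*93 = (-8*(12 - 13*1/18)*(-1))*93 = (-8*(12 - 13/18)*(-1))*93 = (-8*203/18*(-1))*93 = -812/9*(-1)*93 = (812/9)*93 = 25172/3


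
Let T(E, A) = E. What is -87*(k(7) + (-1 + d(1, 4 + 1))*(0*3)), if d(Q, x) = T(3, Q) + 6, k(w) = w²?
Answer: -4263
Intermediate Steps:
d(Q, x) = 9 (d(Q, x) = 3 + 6 = 9)
-87*(k(7) + (-1 + d(1, 4 + 1))*(0*3)) = -87*(7² + (-1 + 9)*(0*3)) = -87*(49 + 8*0) = -87*(49 + 0) = -87*49 = -4263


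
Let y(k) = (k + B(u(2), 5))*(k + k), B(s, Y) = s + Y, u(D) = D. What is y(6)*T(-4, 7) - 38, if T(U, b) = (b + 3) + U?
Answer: 898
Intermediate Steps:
T(U, b) = 3 + U + b (T(U, b) = (3 + b) + U = 3 + U + b)
B(s, Y) = Y + s
y(k) = 2*k*(7 + k) (y(k) = (k + (5 + 2))*(k + k) = (k + 7)*(2*k) = (7 + k)*(2*k) = 2*k*(7 + k))
y(6)*T(-4, 7) - 38 = (2*6*(7 + 6))*(3 - 4 + 7) - 38 = (2*6*13)*6 - 38 = 156*6 - 38 = 936 - 38 = 898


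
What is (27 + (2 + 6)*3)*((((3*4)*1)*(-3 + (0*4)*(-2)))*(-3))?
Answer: 5508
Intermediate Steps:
(27 + (2 + 6)*3)*((((3*4)*1)*(-3 + (0*4)*(-2)))*(-3)) = (27 + 8*3)*(((12*1)*(-3 + 0*(-2)))*(-3)) = (27 + 24)*((12*(-3 + 0))*(-3)) = 51*((12*(-3))*(-3)) = 51*(-36*(-3)) = 51*108 = 5508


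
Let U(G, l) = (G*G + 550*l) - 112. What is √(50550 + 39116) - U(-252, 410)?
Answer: -288892 + √89666 ≈ -2.8859e+5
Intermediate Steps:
U(G, l) = -112 + G² + 550*l (U(G, l) = (G² + 550*l) - 112 = -112 + G² + 550*l)
√(50550 + 39116) - U(-252, 410) = √(50550 + 39116) - (-112 + (-252)² + 550*410) = √89666 - (-112 + 63504 + 225500) = √89666 - 1*288892 = √89666 - 288892 = -288892 + √89666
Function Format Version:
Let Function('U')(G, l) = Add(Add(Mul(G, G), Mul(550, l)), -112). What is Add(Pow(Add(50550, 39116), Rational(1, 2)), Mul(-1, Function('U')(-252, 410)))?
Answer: Add(-288892, Pow(89666, Rational(1, 2))) ≈ -2.8859e+5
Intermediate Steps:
Function('U')(G, l) = Add(-112, Pow(G, 2), Mul(550, l)) (Function('U')(G, l) = Add(Add(Pow(G, 2), Mul(550, l)), -112) = Add(-112, Pow(G, 2), Mul(550, l)))
Add(Pow(Add(50550, 39116), Rational(1, 2)), Mul(-1, Function('U')(-252, 410))) = Add(Pow(Add(50550, 39116), Rational(1, 2)), Mul(-1, Add(-112, Pow(-252, 2), Mul(550, 410)))) = Add(Pow(89666, Rational(1, 2)), Mul(-1, Add(-112, 63504, 225500))) = Add(Pow(89666, Rational(1, 2)), Mul(-1, 288892)) = Add(Pow(89666, Rational(1, 2)), -288892) = Add(-288892, Pow(89666, Rational(1, 2)))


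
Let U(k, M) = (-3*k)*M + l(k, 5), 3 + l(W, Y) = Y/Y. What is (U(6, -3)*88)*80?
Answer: 366080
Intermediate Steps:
l(W, Y) = -2 (l(W, Y) = -3 + Y/Y = -3 + 1 = -2)
U(k, M) = -2 - 3*M*k (U(k, M) = (-3*k)*M - 2 = -3*M*k - 2 = -2 - 3*M*k)
(U(6, -3)*88)*80 = ((-2 - 3*(-3)*6)*88)*80 = ((-2 + 54)*88)*80 = (52*88)*80 = 4576*80 = 366080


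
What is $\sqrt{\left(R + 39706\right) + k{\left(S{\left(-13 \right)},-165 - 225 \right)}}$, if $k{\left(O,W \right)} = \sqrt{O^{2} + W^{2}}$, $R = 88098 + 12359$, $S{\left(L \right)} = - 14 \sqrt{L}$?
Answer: $\sqrt{140163 + 4 \sqrt{9347}} \approx 374.9$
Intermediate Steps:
$R = 100457$
$\sqrt{\left(R + 39706\right) + k{\left(S{\left(-13 \right)},-165 - 225 \right)}} = \sqrt{\left(100457 + 39706\right) + \sqrt{\left(- 14 \sqrt{-13}\right)^{2} + \left(-165 - 225\right)^{2}}} = \sqrt{140163 + \sqrt{\left(- 14 i \sqrt{13}\right)^{2} + \left(-165 - 225\right)^{2}}} = \sqrt{140163 + \sqrt{\left(- 14 i \sqrt{13}\right)^{2} + \left(-390\right)^{2}}} = \sqrt{140163 + \sqrt{-2548 + 152100}} = \sqrt{140163 + \sqrt{149552}} = \sqrt{140163 + 4 \sqrt{9347}}$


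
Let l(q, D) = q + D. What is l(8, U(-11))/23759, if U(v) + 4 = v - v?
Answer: 4/23759 ≈ 0.00016836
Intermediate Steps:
U(v) = -4 (U(v) = -4 + (v - v) = -4 + 0 = -4)
l(q, D) = D + q
l(8, U(-11))/23759 = (-4 + 8)/23759 = 4*(1/23759) = 4/23759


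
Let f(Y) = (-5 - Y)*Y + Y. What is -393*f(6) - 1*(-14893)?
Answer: 38473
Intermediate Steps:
f(Y) = Y + Y*(-5 - Y) (f(Y) = Y*(-5 - Y) + Y = Y + Y*(-5 - Y))
-393*f(6) - 1*(-14893) = -(-393)*6*(4 + 6) - 1*(-14893) = -(-393)*6*10 + 14893 = -393*(-60) + 14893 = 23580 + 14893 = 38473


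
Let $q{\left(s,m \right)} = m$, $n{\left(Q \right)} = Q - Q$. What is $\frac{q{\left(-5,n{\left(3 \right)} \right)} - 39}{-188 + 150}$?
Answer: $\frac{39}{38} \approx 1.0263$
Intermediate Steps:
$n{\left(Q \right)} = 0$
$\frac{q{\left(-5,n{\left(3 \right)} \right)} - 39}{-188 + 150} = \frac{0 - 39}{-188 + 150} = \frac{0 - 39}{-38} = \left(-39\right) \left(- \frac{1}{38}\right) = \frac{39}{38}$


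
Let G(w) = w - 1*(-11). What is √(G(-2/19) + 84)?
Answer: √34257/19 ≈ 9.7414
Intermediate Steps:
G(w) = 11 + w (G(w) = w + 11 = 11 + w)
√(G(-2/19) + 84) = √((11 - 2/19) + 84) = √(207/19 + 84) = √(1803/19) = √34257/19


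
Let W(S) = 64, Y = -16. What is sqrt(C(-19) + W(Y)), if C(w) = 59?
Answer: sqrt(123) ≈ 11.091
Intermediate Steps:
sqrt(C(-19) + W(Y)) = sqrt(59 + 64) = sqrt(123)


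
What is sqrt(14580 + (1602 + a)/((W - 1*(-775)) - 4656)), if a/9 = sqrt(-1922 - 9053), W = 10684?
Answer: 3*sqrt(74976121514 + 34015*I*sqrt(439))/6803 ≈ 120.75 + 0.00057389*I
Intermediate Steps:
a = 45*I*sqrt(439) (a = 9*sqrt(-1922 - 9053) = 9*sqrt(-10975) = 9*(5*I*sqrt(439)) = 45*I*sqrt(439) ≈ 942.85*I)
sqrt(14580 + (1602 + a)/((W - 1*(-775)) - 4656)) = sqrt(14580 + (1602 + 45*I*sqrt(439))/((10684 - 1*(-775)) - 4656)) = sqrt(14580 + (1602 + 45*I*sqrt(439))/((10684 + 775) - 4656)) = sqrt(14580 + (1602 + 45*I*sqrt(439))/(11459 - 4656)) = sqrt(14580 + (1602 + 45*I*sqrt(439))/6803) = sqrt(14580 + (1602 + 45*I*sqrt(439))*(1/6803)) = sqrt(14580 + (1602/6803 + 45*I*sqrt(439)/6803)) = sqrt(99189342/6803 + 45*I*sqrt(439)/6803)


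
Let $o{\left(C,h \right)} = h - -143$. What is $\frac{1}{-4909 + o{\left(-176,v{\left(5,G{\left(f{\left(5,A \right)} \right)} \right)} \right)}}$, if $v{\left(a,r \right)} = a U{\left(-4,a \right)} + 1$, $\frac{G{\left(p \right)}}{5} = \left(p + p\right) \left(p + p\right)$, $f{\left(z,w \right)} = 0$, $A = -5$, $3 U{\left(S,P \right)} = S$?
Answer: $- \frac{3}{14315} \approx -0.00020957$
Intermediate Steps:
$U{\left(S,P \right)} = \frac{S}{3}$
$G{\left(p \right)} = 20 p^{2}$ ($G{\left(p \right)} = 5 \left(p + p\right) \left(p + p\right) = 5 \cdot 2 p 2 p = 5 \cdot 4 p^{2} = 20 p^{2}$)
$v{\left(a,r \right)} = 1 - \frac{4 a}{3}$ ($v{\left(a,r \right)} = a \frac{1}{3} \left(-4\right) + 1 = a \left(- \frac{4}{3}\right) + 1 = - \frac{4 a}{3} + 1 = 1 - \frac{4 a}{3}$)
$o{\left(C,h \right)} = 143 + h$ ($o{\left(C,h \right)} = h + 143 = 143 + h$)
$\frac{1}{-4909 + o{\left(-176,v{\left(5,G{\left(f{\left(5,A \right)} \right)} \right)} \right)}} = \frac{1}{-4909 + \left(143 + \left(1 - \frac{20}{3}\right)\right)} = \frac{1}{-4909 + \left(143 - \frac{17}{3}\right)} = \frac{1}{-4909 + \frac{412}{3}} = \frac{1}{- \frac{14315}{3}} = - \frac{3}{14315}$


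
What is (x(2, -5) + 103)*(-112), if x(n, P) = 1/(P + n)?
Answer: -34496/3 ≈ -11499.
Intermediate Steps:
(x(2, -5) + 103)*(-112) = (1/(-5 + 2) + 103)*(-112) = (1/(-3) + 103)*(-112) = (-⅓ + 103)*(-112) = (308/3)*(-112) = -34496/3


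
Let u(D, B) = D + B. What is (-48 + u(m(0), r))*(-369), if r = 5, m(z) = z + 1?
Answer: 15498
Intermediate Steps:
m(z) = 1 + z
u(D, B) = B + D
(-48 + u(m(0), r))*(-369) = (-48 + (5 + (1 + 0)))*(-369) = (-48 + (5 + 1))*(-369) = (-48 + 6)*(-369) = -42*(-369) = 15498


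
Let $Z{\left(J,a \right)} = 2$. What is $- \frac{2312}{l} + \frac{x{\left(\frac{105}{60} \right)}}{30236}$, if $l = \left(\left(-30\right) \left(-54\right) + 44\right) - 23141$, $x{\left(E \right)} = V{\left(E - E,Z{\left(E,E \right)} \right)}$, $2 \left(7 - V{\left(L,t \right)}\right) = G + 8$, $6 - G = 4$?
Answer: $\frac{34974293}{324689286} \approx 0.10772$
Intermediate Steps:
$G = 2$ ($G = 6 - 4 = 2$)
$V{\left(L,t \right)} = 2$ ($V{\left(L,t \right)} = 7 - \frac{2 + 8}{2} = 7 - 5 = 2$)
$x{\left(E \right)} = 2$
$l = -21477$ ($l = \left(1620 + 44\right) - 23141 = 1664 - 23141 = -21477$)
$- \frac{2312}{l} + \frac{x{\left(\frac{105}{60} \right)}}{30236} = - \frac{2312}{-21477} + \frac{2}{30236} = \left(-2312\right) \left(- \frac{1}{21477}\right) + 2 \cdot \frac{1}{30236} = \frac{2312}{21477} + \frac{1}{15118} = \frac{34974293}{324689286}$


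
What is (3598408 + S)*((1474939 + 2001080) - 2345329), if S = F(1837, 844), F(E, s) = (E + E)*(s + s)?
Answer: 11080897682800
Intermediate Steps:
F(E, s) = 4*E*s (F(E, s) = (2*E)*(2*s) = 4*E*s)
S = 6201712 (S = 4*1837*844 = 6201712)
(3598408 + S)*((1474939 + 2001080) - 2345329) = (3598408 + 6201712)*((1474939 + 2001080) - 2345329) = 9800120*(3476019 - 2345329) = 9800120*1130690 = 11080897682800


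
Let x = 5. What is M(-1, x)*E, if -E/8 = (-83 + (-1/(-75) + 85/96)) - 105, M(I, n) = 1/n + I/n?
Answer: 0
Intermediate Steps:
M(I, n) = 1/n + I/n
E = 149681/100 (E = -8*((-83 + (-1/(-75) + 85/96)) - 105) = -8*((-83 + (-1*(-1/75) + 85*(1/96))) - 105) = -8*((-83 + (1/75 + 85/96)) - 105) = -8*((-83 + 719/800) - 105) = -8*(-65681/800 - 105) = -8*(-149681/800) = 149681/100 ≈ 1496.8)
M(-1, x)*E = ((1 - 1)/5)*(149681/100) = ((⅕)*0)*(149681/100) = 0*(149681/100) = 0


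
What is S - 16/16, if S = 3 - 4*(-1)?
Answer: 6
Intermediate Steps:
S = 7 (S = 3 + 4 = 7)
S - 16/16 = 7 - 16/16 = 7 - 8*1/8 = 7 - 1 = 6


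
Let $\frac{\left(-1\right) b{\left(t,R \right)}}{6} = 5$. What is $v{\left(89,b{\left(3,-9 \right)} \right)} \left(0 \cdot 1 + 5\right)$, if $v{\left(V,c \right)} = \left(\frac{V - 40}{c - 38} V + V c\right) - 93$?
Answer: $- \frac{961225}{68} \approx -14136.0$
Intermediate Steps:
$b{\left(t,R \right)} = -30$ ($b{\left(t,R \right)} = \left(-6\right) 5 = -30$)
$v{\left(V,c \right)} = -93 + V c + \frac{V \left(-40 + V\right)}{-38 + c}$ ($v{\left(V,c \right)} = \left(\frac{-40 + V}{-38 + c} V + V c\right) - 93 = \left(\frac{V \left(-40 + V\right)}{-38 + c} + V c\right) - 93 = \left(V c + \frac{V \left(-40 + V\right)}{-38 + c}\right) - 93 = -93 + V c + \frac{V \left(-40 + V\right)}{-38 + c}$)
$v{\left(89,b{\left(3,-9 \right)} \right)} \left(0 \cdot 1 + 5\right) = \frac{3534 + 89^{2} - -2790 - 3560 + 89 \left(-30\right)^{2} - 3382 \left(-30\right)}{-38 - 30} \left(0 \cdot 1 + 5\right) = \frac{3534 + 7921 + 2790 - 3560 + 89 \cdot 900 + 101460}{-68} \left(0 + 5\right) = - \frac{3534 + 7921 + 2790 - 3560 + 80100 + 101460}{68} \cdot 5 = \left(- \frac{1}{68}\right) 192245 \cdot 5 = \left(- \frac{192245}{68}\right) 5 = - \frac{961225}{68}$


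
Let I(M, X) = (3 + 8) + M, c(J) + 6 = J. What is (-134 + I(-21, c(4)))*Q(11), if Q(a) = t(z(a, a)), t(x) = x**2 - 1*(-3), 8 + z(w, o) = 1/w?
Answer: -1142208/121 ≈ -9439.7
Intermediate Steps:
c(J) = -6 + J
z(w, o) = -8 + 1/w
I(M, X) = 11 + M
t(x) = 3 + x**2 (t(x) = x**2 + 3 = 3 + x**2)
Q(a) = 3 + (-8 + 1/a)**2
(-134 + I(-21, c(4)))*Q(11) = (-134 + (11 - 21))*(67 + 11**(-2) - 16/11) = (-134 - 10)*(67 + 1/121 - 16*1/11) = -144*(67 + 1/121 - 16/11) = -144*7932/121 = -1142208/121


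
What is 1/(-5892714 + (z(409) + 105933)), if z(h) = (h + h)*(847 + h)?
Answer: -1/4759373 ≈ -2.1011e-7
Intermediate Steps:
z(h) = 2*h*(847 + h) (z(h) = (2*h)*(847 + h) = 2*h*(847 + h))
1/(-5892714 + (z(409) + 105933)) = 1/(-5892714 + (2*409*(847 + 409) + 105933)) = 1/(-5892714 + (2*409*1256 + 105933)) = 1/(-5892714 + (1027408 + 105933)) = 1/(-5892714 + 1133341) = 1/(-4759373) = -1/4759373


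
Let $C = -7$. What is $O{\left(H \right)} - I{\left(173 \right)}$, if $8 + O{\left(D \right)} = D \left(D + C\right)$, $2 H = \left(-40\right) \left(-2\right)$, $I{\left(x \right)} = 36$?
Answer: $1276$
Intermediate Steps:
$H = 40$ ($H = \frac{\left(-40\right) \left(-2\right)}{2} = \frac{1}{2} \cdot 80 = 40$)
$O{\left(D \right)} = -8 + D \left(-7 + D\right)$ ($O{\left(D \right)} = -8 + D \left(D - 7\right) = -8 + D \left(-7 + D\right)$)
$O{\left(H \right)} - I{\left(173 \right)} = \left(-8 + 40^{2} - 280\right) - 36 = \left(-8 + 1600 - 280\right) - 36 = 1312 - 36 = 1276$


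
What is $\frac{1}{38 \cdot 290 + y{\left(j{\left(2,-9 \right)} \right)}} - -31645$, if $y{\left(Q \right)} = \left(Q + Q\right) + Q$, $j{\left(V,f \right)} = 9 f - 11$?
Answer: $\frac{339993881}{10744} \approx 31645.0$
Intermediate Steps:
$j{\left(V,f \right)} = -11 + 9 f$
$y{\left(Q \right)} = 3 Q$ ($y{\left(Q \right)} = 2 Q + Q = 3 Q$)
$\frac{1}{38 \cdot 290 + y{\left(j{\left(2,-9 \right)} \right)}} - -31645 = \frac{1}{38 \cdot 290 + 3 \left(-11 + 9 \left(-9\right)\right)} - -31645 = \frac{1}{11020 + 3 \left(-11 - 81\right)} + 31645 = \frac{1}{11020 + 3 \left(-92\right)} + 31645 = \frac{1}{11020 - 276} + 31645 = \frac{1}{10744} + 31645 = \frac{339993881}{10744}$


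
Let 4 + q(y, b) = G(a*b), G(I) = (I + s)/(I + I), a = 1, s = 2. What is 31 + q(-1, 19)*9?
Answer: -1/38 ≈ -0.026316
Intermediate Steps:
G(I) = (2 + I)/(2*I) (G(I) = (I + 2)/(I + I) = (2 + I)/((2*I)) = (2 + I)*(1/(2*I)) = (2 + I)/(2*I))
q(y, b) = -4 + (2 + b)/(2*b) (q(y, b) = -4 + (2 + 1*b)/(2*((1*b))) = -4 + (2 + b)/(2*b))
31 + q(-1, 19)*9 = 31 + (-7/2 + 1/19)*9 = 31 - 131/38*9 = 31 - 1179/38 = -1/38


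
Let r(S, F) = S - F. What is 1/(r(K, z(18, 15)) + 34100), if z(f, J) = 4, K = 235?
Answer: 1/34331 ≈ 2.9128e-5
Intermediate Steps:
1/(r(K, z(18, 15)) + 34100) = 1/((235 - 1*4) + 34100) = 1/((235 - 4) + 34100) = 1/(231 + 34100) = 1/34331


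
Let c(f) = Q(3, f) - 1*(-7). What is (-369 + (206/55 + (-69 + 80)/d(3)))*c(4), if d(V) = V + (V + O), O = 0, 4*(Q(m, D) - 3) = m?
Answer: -5156947/1320 ≈ -3906.8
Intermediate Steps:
Q(m, D) = 3 + m/4
d(V) = 2*V (d(V) = V + (V + 0) = V + V = 2*V)
c(f) = 43/4 (c(f) = (3 + (1/4)*3) - 1*(-7) = (3 + 3/4) + 7 = 15/4 + 7 = 43/4)
(-369 + (206/55 + (-69 + 80)/d(3)))*c(4) = (-369 + (206/55 + (-69 + 80)/((2*3))))*(43/4) = (-369 + (206*(1/55) + 11/6))*(43/4) = (-369 + (206/55 + 11*(1/6)))*(43/4) = (-369 + (206/55 + 11/6))*(43/4) = (-369 + 1841/330)*(43/4) = -119929/330*43/4 = -5156947/1320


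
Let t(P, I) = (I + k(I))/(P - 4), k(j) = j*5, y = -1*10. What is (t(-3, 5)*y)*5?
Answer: 1500/7 ≈ 214.29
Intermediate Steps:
y = -10
k(j) = 5*j
t(P, I) = 6*I/(-4 + P) (t(P, I) = (I + 5*I)/(P - 4) = (6*I)/(-4 + P) = 6*I/(-4 + P))
(t(-3, 5)*y)*5 = ((6*5/(-4 - 3))*(-10))*5 = ((6*5/(-7))*(-10))*5 = ((6*5*(-⅐))*(-10))*5 = -30/7*(-10)*5 = (300/7)*5 = 1500/7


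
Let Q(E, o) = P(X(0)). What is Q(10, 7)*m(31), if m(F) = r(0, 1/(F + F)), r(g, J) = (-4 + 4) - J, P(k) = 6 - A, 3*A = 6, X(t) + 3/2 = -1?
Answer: -2/31 ≈ -0.064516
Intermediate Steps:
X(t) = -5/2 (X(t) = -3/2 - 1 = -5/2)
A = 2 (A = (1/3)*6 = 2)
P(k) = 4 (P(k) = 6 - 1*2 = 6 - 2 = 4)
Q(E, o) = 4
r(g, J) = -J (r(g, J) = 0 - J = -J)
m(F) = -1/(2*F) (m(F) = -1/(F + F) = -1/(2*F))
Q(10, 7)*m(31) = 4*(-1/2/31) = 4*(-1/2*1/31) = 4*(-1/62) = -2/31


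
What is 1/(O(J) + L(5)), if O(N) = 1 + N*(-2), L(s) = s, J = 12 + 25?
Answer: -1/68 ≈ -0.014706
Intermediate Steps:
J = 37
O(N) = 1 - 2*N
1/(O(J) + L(5)) = 1/((1 - 2*37) + 5) = 1/((1 - 74) + 5) = 1/(-73 + 5) = 1/(-68) = -1/68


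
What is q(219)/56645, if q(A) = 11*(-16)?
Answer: -176/56645 ≈ -0.0031071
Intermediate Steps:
q(A) = -176
q(219)/56645 = -176/56645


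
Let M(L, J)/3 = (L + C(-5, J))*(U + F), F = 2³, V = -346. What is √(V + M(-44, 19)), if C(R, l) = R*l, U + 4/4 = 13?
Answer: I*√8686 ≈ 93.199*I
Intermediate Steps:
F = 8
U = 12 (U = -1 + 13 = 12)
M(L, J) = -300*J + 60*L (M(L, J) = 3*((L - 5*J)*(12 + 8)) = 3*((L - 5*J)*20) = 3*(-100*J + 20*L) = -300*J + 60*L)
√(V + M(-44, 19)) = √(-346 + (-300*19 + 60*(-44))) = √(-346 + (-5700 - 2640)) = √(-346 - 8340) = √(-8686) = I*√8686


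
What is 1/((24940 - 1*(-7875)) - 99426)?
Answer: -1/66611 ≈ -1.5013e-5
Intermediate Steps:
1/((24940 - 1*(-7875)) - 99426) = 1/((24940 + 7875) - 99426) = 1/(32815 - 99426) = 1/(-66611) = -1/66611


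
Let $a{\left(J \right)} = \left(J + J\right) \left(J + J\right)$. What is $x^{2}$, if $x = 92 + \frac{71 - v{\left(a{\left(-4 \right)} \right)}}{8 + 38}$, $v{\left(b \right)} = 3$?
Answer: $\frac{4622500}{529} \approx 8738.2$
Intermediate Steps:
$a{\left(J \right)} = 4 J^{2}$ ($a{\left(J \right)} = 2 J 2 J = 4 J^{2}$)
$x = \frac{2150}{23}$ ($x = 92 + \frac{71 - 3}{8 + 38} = 92 + \frac{71 - 3}{46} = 92 + 68 \cdot \frac{1}{46} = 92 + \frac{34}{23} = \frac{2150}{23} \approx 93.478$)
$x^{2} = \left(\frac{2150}{23}\right)^{2} = \frac{4622500}{529}$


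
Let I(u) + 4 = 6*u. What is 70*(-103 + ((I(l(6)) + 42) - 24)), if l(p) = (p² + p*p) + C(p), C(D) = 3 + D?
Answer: 27790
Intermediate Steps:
l(p) = 3 + p + 2*p² (l(p) = (p² + p*p) + (3 + p) = (p² + p²) + (3 + p) = 2*p² + (3 + p) = 3 + p + 2*p²)
I(u) = -4 + 6*u
70*(-103 + ((I(l(6)) + 42) - 24)) = 70*(-103 + (((-4 + 6*(3 + 6 + 2*6²)) + 42) - 24)) = 70*(-103 + (((-4 + 6*(3 + 6 + 2*36)) + 42) - 24)) = 70*(-103 + (((-4 + 6*(3 + 6 + 72)) + 42) - 24)) = 70*(-103 + (((-4 + 6*81) + 42) - 24)) = 70*(-103 + (((-4 + 486) + 42) - 24)) = 70*(-103 + ((482 + 42) - 24)) = 70*(-103 + (524 - 24)) = 70*(-103 + 500) = 70*397 = 27790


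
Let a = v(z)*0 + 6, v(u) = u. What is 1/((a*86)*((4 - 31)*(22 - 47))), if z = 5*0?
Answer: 1/348300 ≈ 2.8711e-6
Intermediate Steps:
z = 0
a = 6 (a = 0*0 + 6 = 0 + 6 = 6)
1/((a*86)*((4 - 31)*(22 - 47))) = 1/((6*86)*((4 - 31)*(22 - 47))) = 1/(516*(-27*(-25))) = 1/(516*675) = 1/348300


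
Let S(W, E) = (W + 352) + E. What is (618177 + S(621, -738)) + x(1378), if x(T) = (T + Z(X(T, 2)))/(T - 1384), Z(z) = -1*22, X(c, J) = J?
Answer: 618186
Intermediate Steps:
S(W, E) = 352 + E + W (S(W, E) = (352 + W) + E = 352 + E + W)
Z(z) = -22
x(T) = (-22 + T)/(-1384 + T) (x(T) = (T - 22)/(T - 1384) = (-22 + T)/(-1384 + T))
(618177 + S(621, -738)) + x(1378) = (618177 + (352 - 738 + 621)) + (-22 + 1378)/(-1384 + 1378) = (618177 + 235) + 1356/(-6) = 618412 - ⅙*1356 = 618412 - 226 = 618186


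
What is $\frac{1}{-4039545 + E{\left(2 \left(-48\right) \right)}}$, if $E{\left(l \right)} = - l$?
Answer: $- \frac{1}{4039449} \approx -2.4756 \cdot 10^{-7}$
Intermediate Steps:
$\frac{1}{-4039545 + E{\left(2 \left(-48\right) \right)}} = \frac{1}{-4039545 - 2 \left(-48\right)} = \frac{1}{-4039545 - -96} = \frac{1}{-4039545 + 96} = \frac{1}{-4039449} = - \frac{1}{4039449}$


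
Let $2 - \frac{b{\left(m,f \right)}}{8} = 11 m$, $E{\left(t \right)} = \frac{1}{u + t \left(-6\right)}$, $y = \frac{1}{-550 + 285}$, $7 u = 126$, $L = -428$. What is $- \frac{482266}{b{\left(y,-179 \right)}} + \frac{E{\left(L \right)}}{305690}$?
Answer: $- \frac{3157128750125696}{106917064485} \approx -29529.0$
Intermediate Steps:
$u = 18$ ($u = \frac{1}{7} \cdot 126 = 18$)
$y = - \frac{1}{265}$ ($y = \frac{1}{-265} = - \frac{1}{265} \approx -0.0037736$)
$E{\left(t \right)} = \frac{1}{18 - 6 t}$ ($E{\left(t \right)} = \frac{1}{18 + t \left(-6\right)} = \frac{1}{18 - 6 t}$)
$b{\left(m,f \right)} = 16 - 88 m$ ($b{\left(m,f \right)} = 16 - 8 \cdot 11 m = 16 - 88 m$)
$- \frac{482266}{b{\left(y,-179 \right)}} + \frac{E{\left(L \right)}}{305690} = - \frac{482266}{16 - - \frac{88}{265}} + \frac{\left(-1\right) \frac{1}{-18 + 6 \left(-428\right)}}{305690} = - \frac{482266}{16 + \frac{88}{265}} + - \frac{1}{-18 - 2568} \cdot \frac{1}{305690} = - \frac{482266}{\frac{4328}{265}} + - \frac{1}{-2586} \cdot \frac{1}{305690} = \left(-482266\right) \frac{265}{4328} + \left(-1\right) \left(- \frac{1}{2586}\right) \frac{1}{305690} = - \frac{63900245}{2164} + \frac{1}{2586} \cdot \frac{1}{305690} = - \frac{63900245}{2164} + \frac{1}{790514340} = - \frac{3157128750125696}{106917064485}$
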